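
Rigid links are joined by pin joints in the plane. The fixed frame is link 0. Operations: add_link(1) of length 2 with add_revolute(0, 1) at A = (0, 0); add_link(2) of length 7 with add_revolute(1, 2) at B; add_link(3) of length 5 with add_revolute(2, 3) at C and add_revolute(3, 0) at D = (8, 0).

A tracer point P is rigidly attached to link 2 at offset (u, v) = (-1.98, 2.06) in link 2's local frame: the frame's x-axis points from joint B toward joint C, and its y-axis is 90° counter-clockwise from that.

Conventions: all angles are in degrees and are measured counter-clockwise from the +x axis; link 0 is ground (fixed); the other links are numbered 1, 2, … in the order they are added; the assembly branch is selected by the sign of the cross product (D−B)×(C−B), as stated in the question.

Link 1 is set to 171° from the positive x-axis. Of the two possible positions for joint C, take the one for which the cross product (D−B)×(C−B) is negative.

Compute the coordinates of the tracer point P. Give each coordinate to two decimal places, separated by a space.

A=(0,0), D=(8.00,0)
B = A + 2.00·(cos171°, sin171°) = (-1.9754, 0.3129)
|BD| = 9.9803
circle(B,7.00) ∩ circle(D,5.00): a=6.1925, h=3.2639
  candidates: C₊=(4.3164,3.3810) cross=32.574; C₋=(4.1118,-3.1435) cross=-32.574
  branch - wants cross < 0 → take C=(4.1118,-3.1435) (cross=-32.574)
ex = (C−B)/|BC| = (0.8696,-0.4938); ey = (0.4938,0.8696)
P = B + -1.98·ex + 2.06·ey = (-2.6800,3.0819)

-2.68 3.08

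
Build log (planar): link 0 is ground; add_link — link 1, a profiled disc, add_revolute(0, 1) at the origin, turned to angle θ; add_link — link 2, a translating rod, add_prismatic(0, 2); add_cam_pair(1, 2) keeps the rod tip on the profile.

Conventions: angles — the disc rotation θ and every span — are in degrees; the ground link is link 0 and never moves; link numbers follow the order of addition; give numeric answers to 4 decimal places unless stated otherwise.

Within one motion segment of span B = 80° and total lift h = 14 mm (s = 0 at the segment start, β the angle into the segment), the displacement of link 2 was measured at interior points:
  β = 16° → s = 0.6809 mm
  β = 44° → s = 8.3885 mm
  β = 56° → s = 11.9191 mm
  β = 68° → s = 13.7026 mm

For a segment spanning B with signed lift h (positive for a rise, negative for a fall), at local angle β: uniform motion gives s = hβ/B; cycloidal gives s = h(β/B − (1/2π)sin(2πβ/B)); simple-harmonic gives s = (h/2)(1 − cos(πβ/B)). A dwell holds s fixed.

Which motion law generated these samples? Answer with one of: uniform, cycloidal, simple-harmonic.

candidates at β/B = r: uniform s = h·r (linear in β); cycloidal s = h·(r − sin(2πr)/(2π)); simple-harmonic s = (h/2)(1 − cos(πr))
β=16°: printed 0.6809 | uniform 2.8000, cycloidal 0.6809, simple-harmonic 1.3369
β=44°: printed 8.3885 | uniform 7.7000, cycloidal 8.3885, simple-harmonic 8.0950
β=56°: printed 11.9191 | uniform 9.8000, cycloidal 11.9191, simple-harmonic 11.1145
β=68°: printed 13.7026 | uniform 11.9000, cycloidal 13.7026, simple-harmonic 13.2370
only one law matches every sample → cycloidal

cycloidal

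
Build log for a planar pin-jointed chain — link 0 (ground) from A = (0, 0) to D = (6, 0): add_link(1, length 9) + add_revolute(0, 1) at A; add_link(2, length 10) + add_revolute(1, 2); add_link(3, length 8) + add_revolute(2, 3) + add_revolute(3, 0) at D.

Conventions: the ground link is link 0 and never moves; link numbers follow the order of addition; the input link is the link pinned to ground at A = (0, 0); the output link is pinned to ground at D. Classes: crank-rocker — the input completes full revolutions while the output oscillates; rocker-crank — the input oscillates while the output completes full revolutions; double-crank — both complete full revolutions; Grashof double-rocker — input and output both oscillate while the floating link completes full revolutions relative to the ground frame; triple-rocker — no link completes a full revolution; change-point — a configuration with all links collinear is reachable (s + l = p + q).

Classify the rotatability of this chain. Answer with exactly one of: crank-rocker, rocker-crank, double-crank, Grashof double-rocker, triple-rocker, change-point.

lengths: ground=6, input=9, coupler=10, output=8
sorted: s=6 (shortest), l=10 (longest), p+q=17
s + l = 16 vs p + q = 17
s + l < p + q (Grashof) with shortest = ground link → double-crank

double-crank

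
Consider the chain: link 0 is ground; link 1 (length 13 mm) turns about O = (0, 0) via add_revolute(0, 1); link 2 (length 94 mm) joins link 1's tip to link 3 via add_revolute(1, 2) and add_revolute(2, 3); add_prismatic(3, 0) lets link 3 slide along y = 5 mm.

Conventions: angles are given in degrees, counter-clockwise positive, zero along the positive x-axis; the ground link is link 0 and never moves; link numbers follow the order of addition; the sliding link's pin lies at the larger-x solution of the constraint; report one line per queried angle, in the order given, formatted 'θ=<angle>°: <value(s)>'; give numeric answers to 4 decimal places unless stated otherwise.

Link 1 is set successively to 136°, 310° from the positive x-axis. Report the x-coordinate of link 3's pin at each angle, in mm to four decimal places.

geometry: r = 13 mm, L = 94 mm, e = 5 mm
θ=136°: crank pin P = (r cos θ, r sin θ) = (-9.351417, 9.030559)
θ=136°: h = r sin θ − e = 9.030559 − 5 = 4.030559
θ=136°: x = r cos θ + √(L² − h²) = -9.351417 + 93.913549 = 84.562131
θ=310°: crank pin P = (r cos θ, r sin θ) = (8.356239, -9.958578)
θ=310°: h = r sin θ − e = -9.958578 − 5 = -14.958578
θ=310°: x = r cos θ + √(L² − h²) = 8.356239 + 92.802160 = 101.158399

θ=136°: 84.5621
θ=310°: 101.1584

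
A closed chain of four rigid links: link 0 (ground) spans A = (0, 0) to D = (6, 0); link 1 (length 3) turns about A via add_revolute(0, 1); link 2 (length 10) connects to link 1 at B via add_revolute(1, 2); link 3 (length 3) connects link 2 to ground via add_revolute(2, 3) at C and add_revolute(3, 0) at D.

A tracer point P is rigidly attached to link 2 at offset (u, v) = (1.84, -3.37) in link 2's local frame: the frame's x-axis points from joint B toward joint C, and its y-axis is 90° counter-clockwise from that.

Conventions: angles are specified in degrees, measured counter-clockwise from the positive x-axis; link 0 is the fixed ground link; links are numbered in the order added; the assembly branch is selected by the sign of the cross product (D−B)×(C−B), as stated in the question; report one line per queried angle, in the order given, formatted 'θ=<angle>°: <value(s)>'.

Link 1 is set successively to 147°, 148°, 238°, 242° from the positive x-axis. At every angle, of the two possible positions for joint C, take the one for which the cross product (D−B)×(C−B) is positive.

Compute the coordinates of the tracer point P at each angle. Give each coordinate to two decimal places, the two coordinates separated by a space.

A=(0,0), D=(6.00,0)
θ=147°: B = A + 3.00·(cos147°, sin147°) = (-2.5160, 1.6339)
θ=147°: |BD| = 8.6713
θ=147°: circle(B,10.00) ∩ circle(D,3.00): a=9.5828, h=2.8582
θ=147°:   candidates: C₊=(7.4337,2.6352) cross=24.784; C₋=(6.3566,-2.9787) cross=-24.784
θ=147°:   branch + wants cross > 0 → take C=(7.4337,2.6352) (cross=24.784)
θ=147°: ex = (C−B)/|BC| = (0.9950,0.1001); ey = (-0.1001,0.9950)
θ=147°: P = B + 1.84·ex + -3.37·ey = (-0.3478,-1.5349)
θ=148°: B = A + 3.00·(cos148°, sin148°) = (-2.5441, 1.5898)
θ=148°: |BD| = 8.6908
θ=148°: circle(B,10.00) ∩ circle(D,3.00): a=9.5808, h=2.8649
θ=148°:   candidates: C₊=(7.3991,2.6538) cross=24.898; C₋=(6.3510,-2.9794) cross=-24.898
θ=148°:   branch + wants cross > 0 → take C=(7.3991,2.6538) (cross=24.898)
θ=148°: ex = (C−B)/|BC| = (0.9943,0.1064); ey = (-0.1064,0.9943)
θ=148°: P = B + 1.84·ex + -3.37·ey = (-0.3560,-1.5653)
θ=238°: B = A + 3.00·(cos238°, sin238°) = (-1.5898, -2.5441)
θ=238°: |BD| = 8.0048
θ=238°: circle(B,10.00) ∩ circle(D,3.00): a=9.6865, h=2.4843
θ=238°:   candidates: C₊=(6.8049,2.8900) cross=19.887; C₋=(8.3841,-1.8211) cross=-19.887
θ=238°:   branch + wants cross > 0 → take C=(6.8049,2.8900) (cross=19.887)
θ=238°: ex = (C−B)/|BC| = (0.8395,0.5434); ey = (-0.5434,0.8395)
θ=238°: P = B + 1.84·ex + -3.37·ey = (1.7862,-4.3733)
θ=242°: B = A + 3.00·(cos242°, sin242°) = (-1.4084, -2.6488)
θ=242°: |BD| = 7.8677
θ=242°: circle(B,10.00) ∩ circle(D,3.00): a=9.7170, h=2.3622
θ=242°:   candidates: C₊=(6.9460,2.8469) cross=18.585; C₋=(8.5366,-1.6017) cross=-18.585
θ=242°:   branch + wants cross > 0 → take C=(6.9460,2.8469) (cross=18.585)
θ=242°: ex = (C−B)/|BC| = (0.8354,0.5496); ey = (-0.5496,0.8354)
θ=242°: P = B + 1.84·ex + -3.37·ey = (1.9809,-4.4531)

θ=147°: -0.35 -1.53
θ=148°: -0.36 -1.57
θ=238°: 1.79 -4.37
θ=242°: 1.98 -4.45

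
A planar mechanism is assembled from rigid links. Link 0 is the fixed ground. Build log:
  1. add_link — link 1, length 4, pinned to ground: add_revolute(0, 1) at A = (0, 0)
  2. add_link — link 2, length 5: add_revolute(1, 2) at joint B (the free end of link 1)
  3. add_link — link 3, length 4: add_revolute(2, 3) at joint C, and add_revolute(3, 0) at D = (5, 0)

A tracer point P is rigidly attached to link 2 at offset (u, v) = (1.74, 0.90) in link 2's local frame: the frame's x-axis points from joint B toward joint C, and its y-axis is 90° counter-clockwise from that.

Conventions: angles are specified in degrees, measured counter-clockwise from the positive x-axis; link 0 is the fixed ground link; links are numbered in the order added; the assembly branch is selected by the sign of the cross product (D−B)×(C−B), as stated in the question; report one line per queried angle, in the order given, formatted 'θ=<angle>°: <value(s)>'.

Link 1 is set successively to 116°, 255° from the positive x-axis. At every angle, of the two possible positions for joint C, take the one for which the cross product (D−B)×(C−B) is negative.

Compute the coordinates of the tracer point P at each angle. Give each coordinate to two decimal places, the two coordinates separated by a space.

A=(0,0), D=(5.00,0)
θ=116°: B = A + 4.00·(cos116°, sin116°) = (-1.7535, 3.5952)
θ=116°: |BD| = 7.6508
θ=116°: circle(B,5.00) ∩ circle(D,4.00): a=4.4136, h=2.3495
θ=116°:   candidates: C₊=(3.2465,3.5952) cross=17.976; C₋=(1.0384,-0.5528) cross=-17.976
θ=116°:   branch - wants cross < 0 → take C=(1.0384,-0.5528) (cross=-17.976)
θ=116°: ex = (C−B)/|BC| = (0.5584,-0.8296); ey = (0.8296,0.5584)
θ=116°: P = B + 1.74·ex + 0.90·ey = (-0.0353,2.6542)
θ=255°: B = A + 4.00·(cos255°, sin255°) = (-1.0353, -3.8637)
θ=255°: |BD| = 7.1661
θ=255°: circle(B,5.00) ∩ circle(D,4.00): a=4.2110, h=2.6958
θ=255°:   candidates: C₊=(1.0577,0.6771) cross=19.319; C₋=(3.9647,-3.8637) cross=-19.319
θ=255°:   branch - wants cross < 0 → take C=(3.9647,-3.8637) (cross=-19.319)
θ=255°: ex = (C−B)/|BC| = (1.0000,0.0000); ey = (-0.0000,1.0000)
θ=255°: P = B + 1.74·ex + 0.90·ey = (0.7047,-2.9637)

θ=116°: -0.04 2.65
θ=255°: 0.70 -2.96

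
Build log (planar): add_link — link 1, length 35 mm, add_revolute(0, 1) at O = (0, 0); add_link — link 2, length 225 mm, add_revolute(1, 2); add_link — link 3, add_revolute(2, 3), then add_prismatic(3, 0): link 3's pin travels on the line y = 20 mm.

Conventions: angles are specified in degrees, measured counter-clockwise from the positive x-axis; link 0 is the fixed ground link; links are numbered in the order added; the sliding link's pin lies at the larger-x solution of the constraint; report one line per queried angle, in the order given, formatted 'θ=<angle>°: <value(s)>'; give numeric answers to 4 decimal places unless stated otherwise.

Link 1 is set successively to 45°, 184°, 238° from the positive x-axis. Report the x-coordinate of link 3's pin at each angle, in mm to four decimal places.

geometry: r = 35 mm, L = 225 mm, e = 20 mm
θ=45°: crank pin P = (r cos θ, r sin θ) = (24.748737, 24.748737)
θ=45°: h = r sin θ − e = 24.748737 − 20 = 4.748737
θ=45°: x = r cos θ + √(L² − h²) = 24.748737 + 224.949882 = 249.698620
θ=184°: crank pin P = (r cos θ, r sin θ) = (-34.914742, -2.441477)
θ=184°: h = r sin θ − e = -2.441477 − 20 = -22.441477
θ=184°: x = r cos θ + √(L² − h²) = -34.914742 + 223.878047 = 188.963306
θ=238°: crank pin P = (r cos θ, r sin θ) = (-18.547174, -29.681683)
θ=238°: h = r sin θ − e = -29.681683 − 20 = -49.681683
θ=238°: x = r cos θ + √(L² − h²) = -18.547174 + 219.446418 = 200.899244

θ=45°: 249.6986
θ=184°: 188.9633
θ=238°: 200.8992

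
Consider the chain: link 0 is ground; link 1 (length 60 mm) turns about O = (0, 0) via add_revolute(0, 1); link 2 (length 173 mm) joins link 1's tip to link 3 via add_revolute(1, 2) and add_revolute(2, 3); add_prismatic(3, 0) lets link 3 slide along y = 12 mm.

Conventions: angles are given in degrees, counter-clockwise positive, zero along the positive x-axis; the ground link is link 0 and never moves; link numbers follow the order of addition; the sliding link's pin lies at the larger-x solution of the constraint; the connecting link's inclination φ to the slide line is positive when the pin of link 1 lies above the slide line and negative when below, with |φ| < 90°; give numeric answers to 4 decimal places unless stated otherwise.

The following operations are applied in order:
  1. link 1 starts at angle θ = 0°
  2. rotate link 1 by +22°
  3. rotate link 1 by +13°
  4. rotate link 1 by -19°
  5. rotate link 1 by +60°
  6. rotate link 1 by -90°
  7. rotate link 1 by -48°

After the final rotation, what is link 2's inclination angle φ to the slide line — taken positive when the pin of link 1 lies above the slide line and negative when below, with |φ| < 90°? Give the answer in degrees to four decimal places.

geometry: r = 60 mm, L = 173 mm, e = 12 mm; θ starts at 0°
rotate link 1 by +22°: θ ← 0° +22° = 22°
rotate link 1 by +13°: θ ← 22° +13° = 35°
rotate link 1 by -19°: θ ← 35° -19° = 16°
rotate link 1 by +60°: θ ← 16° +60° = 76°
rotate link 1 by -90°: θ ← 76° -90° = -14°
rotate link 1 by -48°: θ ← -14° -48° = -62°
h = r sin θ − e = -52.976856 − 12 = -64.976856
sin φ = h / L = -64.976856 / 173 = -0.37558876
φ = arcsin(-0.37558876) = -22.060707°

-22.0607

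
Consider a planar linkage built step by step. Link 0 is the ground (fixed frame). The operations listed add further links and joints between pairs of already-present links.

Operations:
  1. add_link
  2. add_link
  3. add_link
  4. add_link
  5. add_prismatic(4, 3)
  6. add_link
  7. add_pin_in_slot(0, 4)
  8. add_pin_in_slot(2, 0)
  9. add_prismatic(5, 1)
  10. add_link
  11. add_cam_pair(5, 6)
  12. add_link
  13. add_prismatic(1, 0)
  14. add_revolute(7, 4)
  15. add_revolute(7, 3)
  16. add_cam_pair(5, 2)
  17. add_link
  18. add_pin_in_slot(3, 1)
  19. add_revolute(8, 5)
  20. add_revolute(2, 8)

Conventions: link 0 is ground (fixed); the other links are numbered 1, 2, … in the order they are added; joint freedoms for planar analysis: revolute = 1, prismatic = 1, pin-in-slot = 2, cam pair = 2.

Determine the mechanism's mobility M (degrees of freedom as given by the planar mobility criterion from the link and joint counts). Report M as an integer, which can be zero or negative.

L=1 J1=0 J2=0
add link → L=2 J1=0 J2=0
add link → L=3 J1=0 J2=0
add link → L=4 J1=0 J2=0
add link → L=5 J1=0 J2=0
P@4,3 dof=1 J1 → L=5 J1=1 J2=0
add link → L=6 J1=1 J2=0
PS@0,4 dof=2 J2 → L=6 J1=1 J2=1
PS@2,0 dof=2 J2 → L=6 J1=1 J2=2
P@5,1 dof=1 J1 → L=6 J1=2 J2=2
add link → L=7 J1=2 J2=2
C@5,6 dof=2 J2 → L=7 J1=2 J2=3
add link → L=8 J1=2 J2=3
P@1,0 dof=1 J1 → L=8 J1=3 J2=3
R@7,4 dof=1 J1 → L=8 J1=4 J2=3
R@7,3 dof=1 J1 → L=8 J1=5 J2=3
C@5,2 dof=2 J2 → L=8 J1=5 J2=4
add link → L=9 J1=5 J2=4
PS@3,1 dof=2 J2 → L=9 J1=5 J2=5
R@8,5 dof=1 J1 → L=9 J1=6 J2=5
R@2,8 dof=1 J1 → L=9 J1=7 J2=5
M=3(L−1)−2J1−J2=3·8−2·7−5=5

M = 5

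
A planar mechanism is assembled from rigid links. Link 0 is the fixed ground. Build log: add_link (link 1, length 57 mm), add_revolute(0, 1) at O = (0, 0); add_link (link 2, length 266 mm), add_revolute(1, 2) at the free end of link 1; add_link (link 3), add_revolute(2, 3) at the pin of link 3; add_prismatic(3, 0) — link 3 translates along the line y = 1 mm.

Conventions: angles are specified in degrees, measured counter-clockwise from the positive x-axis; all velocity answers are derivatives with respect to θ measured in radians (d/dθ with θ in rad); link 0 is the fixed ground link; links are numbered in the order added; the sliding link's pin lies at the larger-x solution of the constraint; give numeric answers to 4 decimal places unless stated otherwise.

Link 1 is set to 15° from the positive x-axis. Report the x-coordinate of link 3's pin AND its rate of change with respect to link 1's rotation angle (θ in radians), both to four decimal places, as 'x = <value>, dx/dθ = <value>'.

geometry: r = 57 mm, L = 266 mm, e = 1 mm
crank pin P = (r cos θ, r sin θ) = (55.057772, 14.752686)
h = r sin θ − e = 14.752686 − 1 = 13.752686
x = r cos θ + √(L² − h²) = 55.057772 + 265.644243 = 320.702015
dx/dθ = −r sin θ − h·r cos θ/√(L² − h²) (θ in radians; h = 13.752686) = -17.603085

x = 320.7020, dx/dθ = -17.6031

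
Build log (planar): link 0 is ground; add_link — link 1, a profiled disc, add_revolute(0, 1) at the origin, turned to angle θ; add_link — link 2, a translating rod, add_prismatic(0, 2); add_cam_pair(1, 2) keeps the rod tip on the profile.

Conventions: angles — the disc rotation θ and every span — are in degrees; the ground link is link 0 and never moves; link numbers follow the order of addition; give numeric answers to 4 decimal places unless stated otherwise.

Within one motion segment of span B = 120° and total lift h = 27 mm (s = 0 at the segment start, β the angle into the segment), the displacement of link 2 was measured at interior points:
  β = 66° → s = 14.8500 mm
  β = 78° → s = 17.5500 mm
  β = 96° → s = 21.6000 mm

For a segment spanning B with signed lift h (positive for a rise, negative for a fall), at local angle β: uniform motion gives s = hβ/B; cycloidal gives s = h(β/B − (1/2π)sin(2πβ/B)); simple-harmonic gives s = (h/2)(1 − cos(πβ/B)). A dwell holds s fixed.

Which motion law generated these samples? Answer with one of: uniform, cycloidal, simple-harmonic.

candidates at β/B = r: uniform s = h·r (linear in β); cycloidal s = h·(r − sin(2πr)/(2π)); simple-harmonic s = (h/2)(1 − cos(πr))
β=66°: printed 14.8500 | uniform 14.8500, cycloidal 16.1779, simple-harmonic 15.6119
β=78°: printed 17.5500 | uniform 17.5500, cycloidal 21.0265, simple-harmonic 19.6289
β=96°: printed 21.6000 | uniform 21.6000, cycloidal 25.6869, simple-harmonic 24.4217
only one law matches every sample → uniform

uniform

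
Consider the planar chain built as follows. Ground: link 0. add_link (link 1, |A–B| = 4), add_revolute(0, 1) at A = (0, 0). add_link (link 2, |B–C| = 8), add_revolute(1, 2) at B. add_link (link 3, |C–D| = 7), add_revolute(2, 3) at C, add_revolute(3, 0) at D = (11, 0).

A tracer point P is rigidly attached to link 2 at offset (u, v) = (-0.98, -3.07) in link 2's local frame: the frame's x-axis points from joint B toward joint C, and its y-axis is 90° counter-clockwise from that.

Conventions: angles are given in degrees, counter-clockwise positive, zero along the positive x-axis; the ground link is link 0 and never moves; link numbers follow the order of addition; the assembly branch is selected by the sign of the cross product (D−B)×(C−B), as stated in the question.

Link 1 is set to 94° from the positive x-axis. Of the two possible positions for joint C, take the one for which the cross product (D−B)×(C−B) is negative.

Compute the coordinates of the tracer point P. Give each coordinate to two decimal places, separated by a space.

A=(0,0), D=(11.00,0)
B = A + 4.00·(cos94°, sin94°) = (-0.2790, 3.9903)
|BD| = 11.9641
circle(B,8.00) ∩ circle(D,7.00): a=6.6089, h=4.5080
  candidates: C₊=(7.4550,6.0360) cross=53.934; C₋=(4.4479,-2.4639) cross=-53.934
  branch - wants cross < 0 → take C=(4.4479,-2.4639) (cross=-53.934)
ex = (C−B)/|BC| = (0.5909,-0.8068); ey = (0.8068,0.5909)
P = B + -0.98·ex + -3.07·ey = (-3.3349,2.9669)

-3.33 2.97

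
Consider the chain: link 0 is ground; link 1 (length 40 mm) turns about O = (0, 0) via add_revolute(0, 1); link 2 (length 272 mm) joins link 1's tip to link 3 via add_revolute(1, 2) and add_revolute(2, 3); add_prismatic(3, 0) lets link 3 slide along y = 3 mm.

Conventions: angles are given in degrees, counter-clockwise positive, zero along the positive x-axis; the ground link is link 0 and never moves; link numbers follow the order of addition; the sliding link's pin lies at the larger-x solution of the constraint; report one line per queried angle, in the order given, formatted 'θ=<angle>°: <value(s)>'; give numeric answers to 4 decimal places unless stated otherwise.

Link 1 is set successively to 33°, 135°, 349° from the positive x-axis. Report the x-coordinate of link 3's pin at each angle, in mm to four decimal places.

geometry: r = 40 mm, L = 272 mm, e = 3 mm
θ=33°: crank pin P = (r cos θ, r sin θ) = (33.546823, 21.785561)
θ=33°: h = r sin θ − e = 21.785561 − 3 = 18.785561
θ=33°: x = r cos θ + √(L² − h²) = 33.546823 + 271.350516 = 304.897339
θ=135°: crank pin P = (r cos θ, r sin θ) = (-28.284271, 28.284271)
θ=135°: h = r sin θ − e = 28.284271 − 3 = 25.284271
θ=135°: x = r cos θ + √(L² − h²) = -28.284271 + 270.822277 = 242.538006
θ=349°: crank pin P = (r cos θ, r sin θ) = (39.265087, -7.632360)
θ=349°: h = r sin θ − e = -7.632360 − 3 = -10.632360
θ=349°: x = r cos θ + √(L² − h²) = 39.265087 + 271.792113 = 311.057201

θ=33°: 304.8973
θ=135°: 242.5380
θ=349°: 311.0572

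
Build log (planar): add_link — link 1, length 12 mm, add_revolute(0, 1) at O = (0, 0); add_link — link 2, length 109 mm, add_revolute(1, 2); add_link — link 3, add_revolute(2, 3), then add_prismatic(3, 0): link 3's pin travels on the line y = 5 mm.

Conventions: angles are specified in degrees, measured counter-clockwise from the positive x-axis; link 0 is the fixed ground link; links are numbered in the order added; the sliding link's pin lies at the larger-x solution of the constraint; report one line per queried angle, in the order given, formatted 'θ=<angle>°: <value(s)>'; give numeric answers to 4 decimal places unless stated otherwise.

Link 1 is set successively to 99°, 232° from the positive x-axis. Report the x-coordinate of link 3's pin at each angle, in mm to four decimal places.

geometry: r = 12 mm, L = 109 mm, e = 5 mm
θ=99°: crank pin P = (r cos θ, r sin θ) = (-1.877214, 11.852260)
θ=99°: h = r sin θ − e = 11.852260 − 5 = 6.852260
θ=99°: x = r cos θ + √(L² − h²) = -1.877214 + 108.784404 = 106.907190
θ=232°: crank pin P = (r cos θ, r sin θ) = (-7.387938, -9.456129)
θ=232°: h = r sin θ − e = -9.456129 − 5 = -14.456129
θ=232°: x = r cos θ + √(L² − h²) = -7.387938 + 108.037125 = 100.649187

θ=99°: 106.9072
θ=232°: 100.6492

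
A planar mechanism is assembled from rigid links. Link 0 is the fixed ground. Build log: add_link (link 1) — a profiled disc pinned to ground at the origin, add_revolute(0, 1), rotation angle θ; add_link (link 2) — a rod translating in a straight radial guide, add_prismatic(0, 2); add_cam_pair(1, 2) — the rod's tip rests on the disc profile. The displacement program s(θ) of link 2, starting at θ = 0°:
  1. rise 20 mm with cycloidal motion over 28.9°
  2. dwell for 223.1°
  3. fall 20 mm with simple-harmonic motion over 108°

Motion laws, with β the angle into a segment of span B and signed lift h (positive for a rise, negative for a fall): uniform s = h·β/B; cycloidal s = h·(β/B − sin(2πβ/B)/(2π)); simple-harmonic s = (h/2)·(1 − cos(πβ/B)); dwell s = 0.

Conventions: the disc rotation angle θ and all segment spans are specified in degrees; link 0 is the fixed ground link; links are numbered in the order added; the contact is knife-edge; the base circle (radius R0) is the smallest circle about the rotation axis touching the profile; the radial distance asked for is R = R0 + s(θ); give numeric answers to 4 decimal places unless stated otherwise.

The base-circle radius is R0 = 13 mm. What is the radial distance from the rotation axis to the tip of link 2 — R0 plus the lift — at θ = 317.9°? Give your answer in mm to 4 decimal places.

seg 1 [0°–28.9°] cycloidal, h=20: full span → s += 20 → s = 20.0000
seg 2 [28.9°–252°] dwell: s stays 20.0000
seg 3 [252°–360°] simple-harmonic, h=-20: θ=317.9° here. β=65.9, B=108. -20/2·(1 − cos(π·0.6102)) = -13.3929 → s = 6.6071
R = R0 + s = 13 + 6.6071 = 19.6071

19.6071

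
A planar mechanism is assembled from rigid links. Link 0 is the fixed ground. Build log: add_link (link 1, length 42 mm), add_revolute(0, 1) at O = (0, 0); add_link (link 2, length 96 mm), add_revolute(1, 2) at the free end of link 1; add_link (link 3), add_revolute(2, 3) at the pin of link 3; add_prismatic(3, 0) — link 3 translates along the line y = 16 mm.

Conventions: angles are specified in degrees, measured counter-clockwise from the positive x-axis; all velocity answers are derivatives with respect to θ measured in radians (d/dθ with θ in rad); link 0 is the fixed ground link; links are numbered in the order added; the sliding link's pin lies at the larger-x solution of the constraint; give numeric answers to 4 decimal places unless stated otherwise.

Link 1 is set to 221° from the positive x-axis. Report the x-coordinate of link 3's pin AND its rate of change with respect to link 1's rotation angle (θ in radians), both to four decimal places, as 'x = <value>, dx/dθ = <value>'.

geometry: r = 42 mm, L = 96 mm, e = 16 mm
crank pin P = (r cos θ, r sin θ) = (-31.697802, -27.554479)
h = r sin θ − e = -27.554479 − 16 = -43.554479
x = r cos θ + √(L² − h²) = -31.697802 + 85.551197 = 53.853395
dx/dθ = −r sin θ − h·r cos θ/√(L² − h²) (θ in radians; h = -43.554479) = 11.416993

x = 53.8534, dx/dθ = 11.4170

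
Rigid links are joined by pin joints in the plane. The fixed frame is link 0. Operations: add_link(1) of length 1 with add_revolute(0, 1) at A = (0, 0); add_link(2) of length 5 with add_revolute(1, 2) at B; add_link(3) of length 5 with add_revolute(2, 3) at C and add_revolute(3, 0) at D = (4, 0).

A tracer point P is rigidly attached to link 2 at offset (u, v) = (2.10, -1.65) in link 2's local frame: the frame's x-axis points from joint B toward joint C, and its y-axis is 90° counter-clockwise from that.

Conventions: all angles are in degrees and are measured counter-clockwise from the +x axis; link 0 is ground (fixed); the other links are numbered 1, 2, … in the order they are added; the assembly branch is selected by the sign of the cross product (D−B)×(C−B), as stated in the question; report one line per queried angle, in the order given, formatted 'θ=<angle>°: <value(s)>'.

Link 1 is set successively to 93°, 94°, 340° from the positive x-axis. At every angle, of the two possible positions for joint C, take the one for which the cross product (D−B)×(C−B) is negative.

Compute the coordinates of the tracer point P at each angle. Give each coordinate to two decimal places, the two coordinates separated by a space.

A=(0,0), D=(4.00,0)
θ=93°: B = A + 1.00·(cos93°, sin93°) = (-0.0523, 0.9986)
θ=93°: |BD| = 4.1736
θ=93°: circle(B,5.00) ∩ circle(D,5.00): a=2.0868, h=4.5437
θ=93°:   candidates: C₊=(3.0610,4.9110) cross=18.964; C₋=(0.8866,-3.9124) cross=-18.964
θ=93°:   branch - wants cross < 0 → take C=(0.8866,-3.9124) (cross=-18.964)
θ=93°: ex = (C−B)/|BC| = (0.1878,-0.9822); ey = (0.9822,0.1878)
θ=93°: P = B + 2.10·ex + -1.65·ey = (-1.2786,-1.3739)
θ=94°: B = A + 1.00·(cos94°, sin94°) = (-0.0698, 0.9976)
θ=94°: |BD| = 4.1902
θ=94°: circle(B,5.00) ∩ circle(D,5.00): a=2.0951, h=4.5399
θ=94°:   candidates: C₊=(3.0459,4.9081) cross=19.023; C₋=(0.8843,-3.9106) cross=-19.023
θ=94°:   branch - wants cross < 0 → take C=(0.8843,-3.9106) (cross=-19.023)
θ=94°: ex = (C−B)/|BC| = (0.1908,-0.9816); ey = (0.9816,0.1908)
θ=94°: P = B + 2.10·ex + -1.65·ey = (-1.2887,-1.3787)
θ=340°: B = A + 1.00·(cos340°, sin340°) = (0.9397, -0.3420)
θ=340°: |BD| = 3.0794
θ=340°: circle(B,5.00) ∩ circle(D,5.00): a=1.5397, h=4.7570
θ=340°:   candidates: C₊=(1.9415,4.5566) cross=14.649; C₋=(2.9982,-4.8986) cross=-14.649
θ=340°:   branch - wants cross < 0 → take C=(2.9982,-4.8986) (cross=-14.649)
θ=340°: ex = (C−B)/|BC| = (0.4117,-0.9113); ey = (0.9113,0.4117)
θ=340°: P = B + 2.10·ex + -1.65·ey = (0.3006,-2.9351)

θ=93°: -1.28 -1.37
θ=94°: -1.29 -1.38
θ=340°: 0.30 -2.94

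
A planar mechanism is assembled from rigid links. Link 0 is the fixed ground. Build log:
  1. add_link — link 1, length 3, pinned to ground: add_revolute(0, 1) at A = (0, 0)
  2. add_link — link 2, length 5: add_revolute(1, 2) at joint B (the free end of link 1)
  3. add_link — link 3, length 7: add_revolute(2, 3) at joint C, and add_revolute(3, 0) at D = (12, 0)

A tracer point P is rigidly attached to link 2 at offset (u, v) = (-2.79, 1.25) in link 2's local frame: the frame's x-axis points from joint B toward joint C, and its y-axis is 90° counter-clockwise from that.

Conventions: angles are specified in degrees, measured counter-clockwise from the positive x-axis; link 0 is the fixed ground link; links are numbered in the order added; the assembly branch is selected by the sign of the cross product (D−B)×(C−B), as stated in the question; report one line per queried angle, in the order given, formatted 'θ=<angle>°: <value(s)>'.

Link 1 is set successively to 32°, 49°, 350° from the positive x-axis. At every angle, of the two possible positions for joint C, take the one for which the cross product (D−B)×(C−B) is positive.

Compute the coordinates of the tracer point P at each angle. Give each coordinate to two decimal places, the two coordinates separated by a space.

A=(0,0), D=(12.00,0)
θ=32°: B = A + 3.00·(cos32°, sin32°) = (2.5441, 1.5898)
θ=32°: |BD| = 9.5886
θ=32°: circle(B,5.00) ∩ circle(D,7.00): a=3.5428, h=3.5283
θ=32°:   candidates: C₊=(6.6229,4.4818) cross=33.831; C₋=(5.4529,-2.4771) cross=-33.831
θ=32°:   branch + wants cross > 0 → take C=(6.6229,4.4818) (cross=33.831)
θ=32°: ex = (C−B)/|BC| = (0.8157,0.5784); ey = (-0.5784,0.8157)
θ=32°: P = B + -2.79·ex + 1.25·ey = (-0.4548,0.9957)
θ=49°: B = A + 3.00·(cos49°, sin49°) = (1.9682, 2.2641)
θ=49°: |BD| = 10.2842
θ=49°: circle(B,5.00) ∩ circle(D,7.00): a=3.9752, h=3.0327
θ=49°:   candidates: C₊=(6.5136,4.3473) cross=31.189; C₋=(5.1782,-1.5694) cross=-31.189
θ=49°:   branch + wants cross > 0 → take C=(6.5136,4.3473) (cross=31.189)
θ=49°: ex = (C−B)/|BC| = (0.9091,0.4166); ey = (-0.4166,0.9091)
θ=49°: P = B + -2.79·ex + 1.25·ey = (-1.0889,2.2381)
θ=350°: B = A + 3.00·(cos350°, sin350°) = (2.9544, -0.5209)
θ=350°: |BD| = 9.0606
θ=350°: circle(B,5.00) ∩ circle(D,7.00): a=3.2059, h=3.8370
θ=350°:   candidates: C₊=(5.9344,3.4940) cross=34.765; C₋=(6.3756,-4.1673) cross=-34.765
θ=350°:   branch + wants cross > 0 → take C=(5.9344,3.4940) (cross=34.765)
θ=350°: ex = (C−B)/|BC| = (0.5960,0.8030); ey = (-0.8030,0.5960)
θ=350°: P = B + -2.79·ex + 1.25·ey = (0.2879,-2.0163)

θ=32°: -0.45 1.00
θ=49°: -1.09 2.24
θ=350°: 0.29 -2.02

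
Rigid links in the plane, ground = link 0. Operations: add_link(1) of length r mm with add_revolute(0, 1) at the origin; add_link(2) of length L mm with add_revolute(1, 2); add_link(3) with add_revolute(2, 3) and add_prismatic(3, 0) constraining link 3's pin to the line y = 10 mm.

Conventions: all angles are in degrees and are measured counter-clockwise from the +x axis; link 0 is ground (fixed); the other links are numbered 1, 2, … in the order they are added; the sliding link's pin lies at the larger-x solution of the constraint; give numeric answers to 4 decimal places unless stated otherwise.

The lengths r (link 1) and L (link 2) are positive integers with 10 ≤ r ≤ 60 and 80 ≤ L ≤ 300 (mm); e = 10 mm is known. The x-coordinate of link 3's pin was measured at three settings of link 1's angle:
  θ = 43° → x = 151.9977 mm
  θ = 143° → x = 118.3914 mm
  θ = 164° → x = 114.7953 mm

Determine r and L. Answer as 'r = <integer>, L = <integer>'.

constraint per measurement: (x − r cos θ)² + (r sin θ − e)² = L²
subtracting the θ₁ and θ₂ equations cancels the r² and L² terms:
r = (x₁² − x₂²) / (2[(x₁cos θ₁ + e sin θ₁) − (x₂cos θ₂ + e sin θ₂)]) = 22.0000 → r = 22
L² = (x₁ − r cos θ₁)² + (r sin θ₁ − e)² = 18496.0020 → L = 136.0000 → L = 136
check at θ₃=164°: x = 114.7953 (printed 114.7953) ✓

r = 22, L = 136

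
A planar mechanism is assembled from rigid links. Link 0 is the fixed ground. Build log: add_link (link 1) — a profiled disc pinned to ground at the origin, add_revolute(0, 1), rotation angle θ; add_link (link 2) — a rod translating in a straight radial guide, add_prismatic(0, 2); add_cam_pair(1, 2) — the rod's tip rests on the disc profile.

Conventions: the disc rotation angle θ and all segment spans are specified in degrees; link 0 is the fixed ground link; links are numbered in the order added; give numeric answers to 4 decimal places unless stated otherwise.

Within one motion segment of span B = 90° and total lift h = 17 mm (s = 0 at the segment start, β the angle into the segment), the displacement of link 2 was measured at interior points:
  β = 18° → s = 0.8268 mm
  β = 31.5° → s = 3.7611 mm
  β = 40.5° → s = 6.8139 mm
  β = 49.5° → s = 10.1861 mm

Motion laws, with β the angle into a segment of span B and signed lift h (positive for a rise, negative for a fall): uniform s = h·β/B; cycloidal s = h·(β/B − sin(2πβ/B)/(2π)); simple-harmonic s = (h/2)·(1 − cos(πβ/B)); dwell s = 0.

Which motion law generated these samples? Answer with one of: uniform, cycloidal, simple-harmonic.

candidates at β/B = r: uniform s = h·r (linear in β); cycloidal s = h·(r − sin(2πr)/(2π)); simple-harmonic s = (h/2)(1 − cos(πr))
β=18°: printed 0.8268 | uniform 3.4000, cycloidal 0.8268, simple-harmonic 1.6234
β=31.5°: printed 3.7611 | uniform 5.9500, cycloidal 3.7611, simple-harmonic 4.6411
β=40.5°: printed 6.8139 | uniform 7.6500, cycloidal 6.8139, simple-harmonic 7.1703
β=49.5°: printed 10.1861 | uniform 9.3500, cycloidal 10.1861, simple-harmonic 9.8297
only one law matches every sample → cycloidal

cycloidal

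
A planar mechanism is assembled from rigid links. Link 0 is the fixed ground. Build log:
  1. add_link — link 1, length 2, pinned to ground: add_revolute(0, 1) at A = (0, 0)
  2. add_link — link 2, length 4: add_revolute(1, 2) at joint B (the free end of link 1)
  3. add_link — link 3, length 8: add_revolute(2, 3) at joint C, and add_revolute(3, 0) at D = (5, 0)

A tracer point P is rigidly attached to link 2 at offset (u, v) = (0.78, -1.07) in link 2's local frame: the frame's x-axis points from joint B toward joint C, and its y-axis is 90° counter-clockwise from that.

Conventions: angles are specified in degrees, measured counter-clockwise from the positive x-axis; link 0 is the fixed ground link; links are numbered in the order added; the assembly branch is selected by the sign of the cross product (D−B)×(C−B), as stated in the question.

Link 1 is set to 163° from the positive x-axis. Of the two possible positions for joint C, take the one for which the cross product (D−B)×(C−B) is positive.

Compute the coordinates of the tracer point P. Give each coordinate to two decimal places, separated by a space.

A=(0,0), D=(5.00,0)
B = A + 2.00·(cos163°, sin163°) = (-1.9126, 0.5847)
|BD| = 6.9373
circle(B,4.00) ∩ circle(D,8.00): a=0.0091, h=4.0000
  candidates: C₊=(-1.5664,4.5697) cross=27.749; C₋=(-2.2407,-3.4018) cross=-27.749
  branch + wants cross > 0 → take C=(-1.5664,4.5697) (cross=27.749)
ex = (C−B)/|BC| = (0.0866,0.9962); ey = (-0.9962,0.0866)
P = B + 0.78·ex + -1.07·ey = (-0.7791,1.2692)

-0.78 1.27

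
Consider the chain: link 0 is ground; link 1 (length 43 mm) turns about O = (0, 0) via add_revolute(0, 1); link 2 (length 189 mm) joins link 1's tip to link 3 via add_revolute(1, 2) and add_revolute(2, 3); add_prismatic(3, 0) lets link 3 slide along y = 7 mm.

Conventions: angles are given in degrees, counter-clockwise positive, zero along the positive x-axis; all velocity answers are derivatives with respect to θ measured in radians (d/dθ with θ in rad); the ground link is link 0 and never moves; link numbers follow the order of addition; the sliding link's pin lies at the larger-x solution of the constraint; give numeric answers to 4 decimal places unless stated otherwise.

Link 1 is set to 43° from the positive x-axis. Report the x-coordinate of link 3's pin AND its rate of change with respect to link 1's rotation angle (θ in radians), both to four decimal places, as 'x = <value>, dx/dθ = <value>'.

geometry: r = 43 mm, L = 189 mm, e = 7 mm
crank pin P = (r cos θ, r sin θ) = (31.448209, 29.325929)
h = r sin θ − e = 29.325929 − 7 = 22.325929
x = r cos θ + √(L² − h²) = 31.448209 + 187.676724 = 219.124934
dx/dθ = −r sin θ − h·r cos θ/√(L² − h²) (θ in radians; h = 22.325929) = -33.066993

x = 219.1249, dx/dθ = -33.0670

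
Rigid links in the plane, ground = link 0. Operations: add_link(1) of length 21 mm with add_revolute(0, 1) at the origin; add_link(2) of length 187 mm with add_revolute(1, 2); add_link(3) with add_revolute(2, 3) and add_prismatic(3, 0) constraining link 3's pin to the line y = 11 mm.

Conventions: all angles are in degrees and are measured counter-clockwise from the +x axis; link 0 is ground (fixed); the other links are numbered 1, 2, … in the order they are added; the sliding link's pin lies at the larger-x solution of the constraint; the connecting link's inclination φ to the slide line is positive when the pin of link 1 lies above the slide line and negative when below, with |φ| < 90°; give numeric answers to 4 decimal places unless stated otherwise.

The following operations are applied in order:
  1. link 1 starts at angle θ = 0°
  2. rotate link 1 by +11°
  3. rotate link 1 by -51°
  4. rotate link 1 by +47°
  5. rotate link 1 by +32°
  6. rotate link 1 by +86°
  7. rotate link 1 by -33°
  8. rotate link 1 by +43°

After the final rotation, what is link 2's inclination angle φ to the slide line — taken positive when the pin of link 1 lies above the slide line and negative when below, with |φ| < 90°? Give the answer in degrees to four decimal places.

geometry: r = 21 mm, L = 187 mm, e = 11 mm; θ starts at 0°
rotate link 1 by +11°: θ ← 0° +11° = 11°
rotate link 1 by -51°: θ ← 11° -51° = -40°
rotate link 1 by +47°: θ ← -40° +47° = 7°
rotate link 1 by +32°: θ ← 7° +32° = 39°
rotate link 1 by +86°: θ ← 39° +86° = 125°
rotate link 1 by -33°: θ ← 125° -33° = 92°
rotate link 1 by +43°: θ ← 92° +43° = 135°
h = r sin θ − e = 14.849242 − 11 = 3.849242
sin φ = h / L = 3.849242 / 187 = 0.02058418
φ = arcsin(0.02058418) = 1.179470°

1.1795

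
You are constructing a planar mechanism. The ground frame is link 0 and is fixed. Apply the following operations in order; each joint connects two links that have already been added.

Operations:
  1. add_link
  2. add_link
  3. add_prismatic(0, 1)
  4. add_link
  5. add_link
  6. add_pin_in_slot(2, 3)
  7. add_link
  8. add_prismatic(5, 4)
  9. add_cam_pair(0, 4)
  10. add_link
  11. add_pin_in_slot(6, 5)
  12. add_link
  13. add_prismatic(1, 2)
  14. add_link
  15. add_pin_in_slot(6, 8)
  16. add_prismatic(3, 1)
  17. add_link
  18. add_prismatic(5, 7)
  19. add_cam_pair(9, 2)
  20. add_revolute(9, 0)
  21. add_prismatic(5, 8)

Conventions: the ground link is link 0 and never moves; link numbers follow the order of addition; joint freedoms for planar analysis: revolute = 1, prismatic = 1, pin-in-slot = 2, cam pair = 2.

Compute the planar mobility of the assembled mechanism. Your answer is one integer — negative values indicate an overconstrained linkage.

L=1 J1=0 J2=0
add link → L=2 J1=0 J2=0
add link → L=3 J1=0 J2=0
P@0,1 dof=1 J1 → L=3 J1=1 J2=0
add link → L=4 J1=1 J2=0
add link → L=5 J1=1 J2=0
PS@2,3 dof=2 J2 → L=5 J1=1 J2=1
add link → L=6 J1=1 J2=1
P@5,4 dof=1 J1 → L=6 J1=2 J2=1
C@0,4 dof=2 J2 → L=6 J1=2 J2=2
add link → L=7 J1=2 J2=2
PS@6,5 dof=2 J2 → L=7 J1=2 J2=3
add link → L=8 J1=2 J2=3
P@1,2 dof=1 J1 → L=8 J1=3 J2=3
add link → L=9 J1=3 J2=3
PS@6,8 dof=2 J2 → L=9 J1=3 J2=4
P@3,1 dof=1 J1 → L=9 J1=4 J2=4
add link → L=10 J1=4 J2=4
P@5,7 dof=1 J1 → L=10 J1=5 J2=4
C@9,2 dof=2 J2 → L=10 J1=5 J2=5
R@9,0 dof=1 J1 → L=10 J1=6 J2=5
P@5,8 dof=1 J1 → L=10 J1=7 J2=5
M=3(L−1)−2J1−J2=3·9−2·7−5=8

M = 8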